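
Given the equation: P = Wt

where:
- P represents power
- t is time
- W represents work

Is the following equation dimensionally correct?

No

P (power) has dimensions [L^2 M T^-3].
t (time) has dimensions [T].
W (work) has dimensions [L^2 M T^-2].

Left side: [L^2 M T^-3]
Right side: [L^2 M T^-1]

The two sides have different dimensions, so the equation is NOT dimensionally consistent.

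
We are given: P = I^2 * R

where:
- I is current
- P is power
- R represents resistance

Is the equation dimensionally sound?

Yes

I (current) has dimensions [I].
P (power) has dimensions [L^2 M T^-3].
R (resistance) has dimensions [I^-2 L^2 M T^-3].

Left side: [L^2 M T^-3]
Right side: [L^2 M T^-3]

Both sides have the same dimensions, so the equation is dimensionally consistent.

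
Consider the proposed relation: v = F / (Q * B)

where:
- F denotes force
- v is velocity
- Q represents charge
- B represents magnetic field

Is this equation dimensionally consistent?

Yes

F (force) has dimensions [L M T^-2].
v (velocity) has dimensions [L T^-1].
Q (charge) has dimensions [I T].
B (magnetic field) has dimensions [I^-1 M T^-2].

Left side: [L T^-1]
Right side: [L T^-1]

Both sides have the same dimensions, so the equation is dimensionally consistent.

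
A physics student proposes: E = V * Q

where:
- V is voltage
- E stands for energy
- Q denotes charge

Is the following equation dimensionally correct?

Yes

V (voltage) has dimensions [I^-1 L^2 M T^-3].
E (energy) has dimensions [L^2 M T^-2].
Q (charge) has dimensions [I T].

Left side: [L^2 M T^-2]
Right side: [L^2 M T^-2]

Both sides have the same dimensions, so the equation is dimensionally consistent.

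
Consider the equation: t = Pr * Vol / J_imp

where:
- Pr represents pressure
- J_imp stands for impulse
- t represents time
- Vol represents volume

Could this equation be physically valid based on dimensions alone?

No

Pr (pressure) has dimensions [L^-1 M T^-2].
J_imp (impulse) has dimensions [L M T^-1].
t (time) has dimensions [T].
Vol (volume) has dimensions [L^3].

Left side: [T]
Right side: [L T^-1]

The two sides have different dimensions, so the equation is NOT dimensionally consistent.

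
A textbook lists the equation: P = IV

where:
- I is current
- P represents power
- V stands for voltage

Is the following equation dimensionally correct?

Yes

I (current) has dimensions [I].
P (power) has dimensions [L^2 M T^-3].
V (voltage) has dimensions [I^-1 L^2 M T^-3].

Left side: [L^2 M T^-3]
Right side: [L^2 M T^-3]

Both sides have the same dimensions, so the equation is dimensionally consistent.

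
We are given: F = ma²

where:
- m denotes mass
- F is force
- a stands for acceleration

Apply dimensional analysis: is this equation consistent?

No

m (mass) has dimensions [M].
F (force) has dimensions [L M T^-2].
a (acceleration) has dimensions [L T^-2].

Left side: [L M T^-2]
Right side: [L^2 M T^-4]

The two sides have different dimensions, so the equation is NOT dimensionally consistent.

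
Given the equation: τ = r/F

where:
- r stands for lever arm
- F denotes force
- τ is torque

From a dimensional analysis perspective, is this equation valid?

No

r (lever arm) has dimensions [L].
F (force) has dimensions [L M T^-2].
τ (torque) has dimensions [L^2 M T^-2].

Left side: [L^2 M T^-2]
Right side: [M^-1 T^2]

The two sides have different dimensions, so the equation is NOT dimensionally consistent.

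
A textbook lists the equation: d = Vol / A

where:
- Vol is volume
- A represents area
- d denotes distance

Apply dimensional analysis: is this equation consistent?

Yes

Vol (volume) has dimensions [L^3].
A (area) has dimensions [L^2].
d (distance) has dimensions [L].

Left side: [L]
Right side: [L]

Both sides have the same dimensions, so the equation is dimensionally consistent.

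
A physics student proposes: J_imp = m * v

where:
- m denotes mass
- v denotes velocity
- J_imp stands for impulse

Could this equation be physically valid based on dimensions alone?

Yes

m (mass) has dimensions [M].
v (velocity) has dimensions [L T^-1].
J_imp (impulse) has dimensions [L M T^-1].

Left side: [L M T^-1]
Right side: [L M T^-1]

Both sides have the same dimensions, so the equation is dimensionally consistent.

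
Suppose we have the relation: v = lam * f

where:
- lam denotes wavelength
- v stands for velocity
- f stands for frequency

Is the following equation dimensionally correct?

Yes

lam (wavelength) has dimensions [L].
v (velocity) has dimensions [L T^-1].
f (frequency) has dimensions [T^-1].

Left side: [L T^-1]
Right side: [L T^-1]

Both sides have the same dimensions, so the equation is dimensionally consistent.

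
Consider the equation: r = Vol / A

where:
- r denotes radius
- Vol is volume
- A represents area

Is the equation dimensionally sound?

Yes

r (radius) has dimensions [L].
Vol (volume) has dimensions [L^3].
A (area) has dimensions [L^2].

Left side: [L]
Right side: [L]

Both sides have the same dimensions, so the equation is dimensionally consistent.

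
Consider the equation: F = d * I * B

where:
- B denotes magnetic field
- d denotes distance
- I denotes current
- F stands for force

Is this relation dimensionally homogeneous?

Yes

B (magnetic field) has dimensions [I^-1 M T^-2].
d (distance) has dimensions [L].
I (current) has dimensions [I].
F (force) has dimensions [L M T^-2].

Left side: [L M T^-2]
Right side: [L M T^-2]

Both sides have the same dimensions, so the equation is dimensionally consistent.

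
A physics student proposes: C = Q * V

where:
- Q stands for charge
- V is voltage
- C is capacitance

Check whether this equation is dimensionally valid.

No

Q (charge) has dimensions [I T].
V (voltage) has dimensions [I^-1 L^2 M T^-3].
C (capacitance) has dimensions [I^2 L^-2 M^-1 T^4].

Left side: [I^2 L^-2 M^-1 T^4]
Right side: [L^2 M T^-2]

The two sides have different dimensions, so the equation is NOT dimensionally consistent.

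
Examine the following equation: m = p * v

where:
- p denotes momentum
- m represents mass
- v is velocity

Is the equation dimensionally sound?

No

p (momentum) has dimensions [L M T^-1].
m (mass) has dimensions [M].
v (velocity) has dimensions [L T^-1].

Left side: [M]
Right side: [L^2 M T^-2]

The two sides have different dimensions, so the equation is NOT dimensionally consistent.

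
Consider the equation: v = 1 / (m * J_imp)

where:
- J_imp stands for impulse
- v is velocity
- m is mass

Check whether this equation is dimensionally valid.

No

J_imp (impulse) has dimensions [L M T^-1].
v (velocity) has dimensions [L T^-1].
m (mass) has dimensions [M].

Left side: [L T^-1]
Right side: [L^-1 M^-2 T]

The two sides have different dimensions, so the equation is NOT dimensionally consistent.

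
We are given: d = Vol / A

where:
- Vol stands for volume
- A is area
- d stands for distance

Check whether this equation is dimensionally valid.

Yes

Vol (volume) has dimensions [L^3].
A (area) has dimensions [L^2].
d (distance) has dimensions [L].

Left side: [L]
Right side: [L]

Both sides have the same dimensions, so the equation is dimensionally consistent.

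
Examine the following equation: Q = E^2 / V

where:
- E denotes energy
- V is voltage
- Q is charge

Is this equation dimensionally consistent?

No

E (energy) has dimensions [L^2 M T^-2].
V (voltage) has dimensions [I^-1 L^2 M T^-3].
Q (charge) has dimensions [I T].

Left side: [I T]
Right side: [I L^2 M T^-1]

The two sides have different dimensions, so the equation is NOT dimensionally consistent.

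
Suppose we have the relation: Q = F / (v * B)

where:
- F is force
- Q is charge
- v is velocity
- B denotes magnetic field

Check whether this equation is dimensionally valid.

Yes

F (force) has dimensions [L M T^-2].
Q (charge) has dimensions [I T].
v (velocity) has dimensions [L T^-1].
B (magnetic field) has dimensions [I^-1 M T^-2].

Left side: [I T]
Right side: [I T]

Both sides have the same dimensions, so the equation is dimensionally consistent.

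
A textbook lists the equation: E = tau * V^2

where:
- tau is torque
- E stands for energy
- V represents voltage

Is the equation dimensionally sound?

No

tau (torque) has dimensions [L^2 M T^-2].
E (energy) has dimensions [L^2 M T^-2].
V (voltage) has dimensions [I^-1 L^2 M T^-3].

Left side: [L^2 M T^-2]
Right side: [I^-2 L^6 M^3 T^-8]

The two sides have different dimensions, so the equation is NOT dimensionally consistent.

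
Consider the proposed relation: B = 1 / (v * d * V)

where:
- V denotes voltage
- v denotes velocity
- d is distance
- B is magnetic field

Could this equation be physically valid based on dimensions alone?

No

V (voltage) has dimensions [I^-1 L^2 M T^-3].
v (velocity) has dimensions [L T^-1].
d (distance) has dimensions [L].
B (magnetic field) has dimensions [I^-1 M T^-2].

Left side: [I^-1 M T^-2]
Right side: [I L^-4 M^-1 T^4]

The two sides have different dimensions, so the equation is NOT dimensionally consistent.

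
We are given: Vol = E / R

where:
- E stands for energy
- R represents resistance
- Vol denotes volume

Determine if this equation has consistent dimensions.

No

E (energy) has dimensions [L^2 M T^-2].
R (resistance) has dimensions [I^-2 L^2 M T^-3].
Vol (volume) has dimensions [L^3].

Left side: [L^3]
Right side: [I^2 T]

The two sides have different dimensions, so the equation is NOT dimensionally consistent.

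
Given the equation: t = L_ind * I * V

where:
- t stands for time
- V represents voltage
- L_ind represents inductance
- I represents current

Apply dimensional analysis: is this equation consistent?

No

t (time) has dimensions [T].
V (voltage) has dimensions [I^-1 L^2 M T^-3].
L_ind (inductance) has dimensions [I^-2 L^2 M T^-2].
I (current) has dimensions [I].

Left side: [T]
Right side: [I^-2 L^4 M^2 T^-5]

The two sides have different dimensions, so the equation is NOT dimensionally consistent.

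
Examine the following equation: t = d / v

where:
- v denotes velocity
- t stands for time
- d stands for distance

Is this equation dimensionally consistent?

Yes

v (velocity) has dimensions [L T^-1].
t (time) has dimensions [T].
d (distance) has dimensions [L].

Left side: [T]
Right side: [T]

Both sides have the same dimensions, so the equation is dimensionally consistent.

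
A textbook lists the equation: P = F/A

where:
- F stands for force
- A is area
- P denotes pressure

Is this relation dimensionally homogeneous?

Yes

F (force) has dimensions [L M T^-2].
A (area) has dimensions [L^2].
P (pressure) has dimensions [L^-1 M T^-2].

Left side: [L^-1 M T^-2]
Right side: [L^-1 M T^-2]

Both sides have the same dimensions, so the equation is dimensionally consistent.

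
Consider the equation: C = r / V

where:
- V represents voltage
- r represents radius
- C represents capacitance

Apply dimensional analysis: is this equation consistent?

No

V (voltage) has dimensions [I^-1 L^2 M T^-3].
r (radius) has dimensions [L].
C (capacitance) has dimensions [I^2 L^-2 M^-1 T^4].

Left side: [I^2 L^-2 M^-1 T^4]
Right side: [I L^-1 M^-1 T^3]

The two sides have different dimensions, so the equation is NOT dimensionally consistent.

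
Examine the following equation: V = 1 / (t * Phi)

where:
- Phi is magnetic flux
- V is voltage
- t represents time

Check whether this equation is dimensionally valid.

No

Phi (magnetic flux) has dimensions [I^-1 L^2 M T^-2].
V (voltage) has dimensions [I^-1 L^2 M T^-3].
t (time) has dimensions [T].

Left side: [I^-1 L^2 M T^-3]
Right side: [I L^-2 M^-1 T]

The two sides have different dimensions, so the equation is NOT dimensionally consistent.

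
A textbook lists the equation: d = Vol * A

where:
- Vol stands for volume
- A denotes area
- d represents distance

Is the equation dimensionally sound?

No

Vol (volume) has dimensions [L^3].
A (area) has dimensions [L^2].
d (distance) has dimensions [L].

Left side: [L]
Right side: [L^5]

The two sides have different dimensions, so the equation is NOT dimensionally consistent.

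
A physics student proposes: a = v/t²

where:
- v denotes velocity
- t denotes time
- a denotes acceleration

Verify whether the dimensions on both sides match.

No

v (velocity) has dimensions [L T^-1].
t (time) has dimensions [T].
a (acceleration) has dimensions [L T^-2].

Left side: [L T^-2]
Right side: [L T^-3]

The two sides have different dimensions, so the equation is NOT dimensionally consistent.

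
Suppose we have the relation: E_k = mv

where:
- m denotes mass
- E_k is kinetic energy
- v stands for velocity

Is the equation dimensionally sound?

No

m (mass) has dimensions [M].
E_k (kinetic energy) has dimensions [L^2 M T^-2].
v (velocity) has dimensions [L T^-1].

Left side: [L^2 M T^-2]
Right side: [L M T^-1]

The two sides have different dimensions, so the equation is NOT dimensionally consistent.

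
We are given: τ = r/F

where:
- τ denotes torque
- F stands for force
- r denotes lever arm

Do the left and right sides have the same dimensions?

No

τ (torque) has dimensions [L^2 M T^-2].
F (force) has dimensions [L M T^-2].
r (lever arm) has dimensions [L].

Left side: [L^2 M T^-2]
Right side: [M^-1 T^2]

The two sides have different dimensions, so the equation is NOT dimensionally consistent.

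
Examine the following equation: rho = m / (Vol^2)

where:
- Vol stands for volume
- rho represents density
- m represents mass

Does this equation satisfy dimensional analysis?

No

Vol (volume) has dimensions [L^3].
rho (density) has dimensions [L^-3 M].
m (mass) has dimensions [M].

Left side: [L^-3 M]
Right side: [L^-6 M]

The two sides have different dimensions, so the equation is NOT dimensionally consistent.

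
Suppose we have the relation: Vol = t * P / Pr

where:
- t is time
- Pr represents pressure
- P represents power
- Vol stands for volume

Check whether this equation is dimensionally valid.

Yes

t (time) has dimensions [T].
Pr (pressure) has dimensions [L^-1 M T^-2].
P (power) has dimensions [L^2 M T^-3].
Vol (volume) has dimensions [L^3].

Left side: [L^3]
Right side: [L^3]

Both sides have the same dimensions, so the equation is dimensionally consistent.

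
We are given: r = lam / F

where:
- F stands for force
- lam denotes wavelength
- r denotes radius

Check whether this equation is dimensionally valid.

No

F (force) has dimensions [L M T^-2].
lam (wavelength) has dimensions [L].
r (radius) has dimensions [L].

Left side: [L]
Right side: [M^-1 T^2]

The two sides have different dimensions, so the equation is NOT dimensionally consistent.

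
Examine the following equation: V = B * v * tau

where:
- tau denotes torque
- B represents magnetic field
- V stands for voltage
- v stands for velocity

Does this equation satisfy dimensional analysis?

No

tau (torque) has dimensions [L^2 M T^-2].
B (magnetic field) has dimensions [I^-1 M T^-2].
V (voltage) has dimensions [I^-1 L^2 M T^-3].
v (velocity) has dimensions [L T^-1].

Left side: [I^-1 L^2 M T^-3]
Right side: [I^-1 L^3 M^2 T^-5]

The two sides have different dimensions, so the equation is NOT dimensionally consistent.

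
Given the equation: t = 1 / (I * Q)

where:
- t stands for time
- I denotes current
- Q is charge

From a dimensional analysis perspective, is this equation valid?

No

t (time) has dimensions [T].
I (current) has dimensions [I].
Q (charge) has dimensions [I T].

Left side: [T]
Right side: [I^-2 T^-1]

The two sides have different dimensions, so the equation is NOT dimensionally consistent.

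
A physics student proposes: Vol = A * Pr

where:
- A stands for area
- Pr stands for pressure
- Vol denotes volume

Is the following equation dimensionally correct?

No

A (area) has dimensions [L^2].
Pr (pressure) has dimensions [L^-1 M T^-2].
Vol (volume) has dimensions [L^3].

Left side: [L^3]
Right side: [L M T^-2]

The two sides have different dimensions, so the equation is NOT dimensionally consistent.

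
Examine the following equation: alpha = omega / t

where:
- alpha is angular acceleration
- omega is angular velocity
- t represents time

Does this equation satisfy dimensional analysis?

Yes

alpha (angular acceleration) has dimensions [T^-2].
omega (angular velocity) has dimensions [T^-1].
t (time) has dimensions [T].

Left side: [T^-2]
Right side: [T^-2]

Both sides have the same dimensions, so the equation is dimensionally consistent.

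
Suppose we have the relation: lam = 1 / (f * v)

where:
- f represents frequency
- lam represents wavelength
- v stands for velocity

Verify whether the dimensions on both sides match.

No

f (frequency) has dimensions [T^-1].
lam (wavelength) has dimensions [L].
v (velocity) has dimensions [L T^-1].

Left side: [L]
Right side: [L^-1 T^2]

The two sides have different dimensions, so the equation is NOT dimensionally consistent.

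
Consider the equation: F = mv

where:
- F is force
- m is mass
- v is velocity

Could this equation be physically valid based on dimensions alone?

No

F (force) has dimensions [L M T^-2].
m (mass) has dimensions [M].
v (velocity) has dimensions [L T^-1].

Left side: [L M T^-2]
Right side: [L M T^-1]

The two sides have different dimensions, so the equation is NOT dimensionally consistent.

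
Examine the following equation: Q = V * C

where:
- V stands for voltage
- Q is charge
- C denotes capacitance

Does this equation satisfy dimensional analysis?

Yes

V (voltage) has dimensions [I^-1 L^2 M T^-3].
Q (charge) has dimensions [I T].
C (capacitance) has dimensions [I^2 L^-2 M^-1 T^4].

Left side: [I T]
Right side: [I T]

Both sides have the same dimensions, so the equation is dimensionally consistent.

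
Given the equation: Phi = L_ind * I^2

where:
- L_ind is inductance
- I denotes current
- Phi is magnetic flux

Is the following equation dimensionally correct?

No

L_ind (inductance) has dimensions [I^-2 L^2 M T^-2].
I (current) has dimensions [I].
Phi (magnetic flux) has dimensions [I^-1 L^2 M T^-2].

Left side: [I^-1 L^2 M T^-2]
Right side: [L^2 M T^-2]

The two sides have different dimensions, so the equation is NOT dimensionally consistent.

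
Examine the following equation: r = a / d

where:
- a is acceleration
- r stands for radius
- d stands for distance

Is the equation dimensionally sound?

No

a (acceleration) has dimensions [L T^-2].
r (radius) has dimensions [L].
d (distance) has dimensions [L].

Left side: [L]
Right side: [T^-2]

The two sides have different dimensions, so the equation is NOT dimensionally consistent.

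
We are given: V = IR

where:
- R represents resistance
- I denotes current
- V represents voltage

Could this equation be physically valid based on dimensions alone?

Yes

R (resistance) has dimensions [I^-2 L^2 M T^-3].
I (current) has dimensions [I].
V (voltage) has dimensions [I^-1 L^2 M T^-3].

Left side: [I^-1 L^2 M T^-3]
Right side: [I^-1 L^2 M T^-3]

Both sides have the same dimensions, so the equation is dimensionally consistent.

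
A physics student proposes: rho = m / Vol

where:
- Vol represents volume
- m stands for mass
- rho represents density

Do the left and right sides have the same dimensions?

Yes

Vol (volume) has dimensions [L^3].
m (mass) has dimensions [M].
rho (density) has dimensions [L^-3 M].

Left side: [L^-3 M]
Right side: [L^-3 M]

Both sides have the same dimensions, so the equation is dimensionally consistent.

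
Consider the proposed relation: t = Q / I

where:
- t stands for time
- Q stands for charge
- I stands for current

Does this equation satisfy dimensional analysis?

Yes

t (time) has dimensions [T].
Q (charge) has dimensions [I T].
I (current) has dimensions [I].

Left side: [T]
Right side: [T]

Both sides have the same dimensions, so the equation is dimensionally consistent.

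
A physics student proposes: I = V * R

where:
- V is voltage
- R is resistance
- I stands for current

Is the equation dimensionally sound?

No

V (voltage) has dimensions [I^-1 L^2 M T^-3].
R (resistance) has dimensions [I^-2 L^2 M T^-3].
I (current) has dimensions [I].

Left side: [I]
Right side: [I^-3 L^4 M^2 T^-6]

The two sides have different dimensions, so the equation is NOT dimensionally consistent.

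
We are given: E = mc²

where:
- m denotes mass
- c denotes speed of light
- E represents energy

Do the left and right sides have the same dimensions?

Yes

m (mass) has dimensions [M].
c (speed of light) has dimensions [L T^-1].
E (energy) has dimensions [L^2 M T^-2].

Left side: [L^2 M T^-2]
Right side: [L^2 M T^-2]

Both sides have the same dimensions, so the equation is dimensionally consistent.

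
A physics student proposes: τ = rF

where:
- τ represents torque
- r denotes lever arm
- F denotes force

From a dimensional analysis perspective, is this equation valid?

Yes

τ (torque) has dimensions [L^2 M T^-2].
r (lever arm) has dimensions [L].
F (force) has dimensions [L M T^-2].

Left side: [L^2 M T^-2]
Right side: [L^2 M T^-2]

Both sides have the same dimensions, so the equation is dimensionally consistent.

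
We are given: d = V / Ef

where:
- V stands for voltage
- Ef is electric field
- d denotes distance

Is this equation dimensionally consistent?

Yes

V (voltage) has dimensions [I^-1 L^2 M T^-3].
Ef (electric field) has dimensions [I^-1 L M T^-3].
d (distance) has dimensions [L].

Left side: [L]
Right side: [L]

Both sides have the same dimensions, so the equation is dimensionally consistent.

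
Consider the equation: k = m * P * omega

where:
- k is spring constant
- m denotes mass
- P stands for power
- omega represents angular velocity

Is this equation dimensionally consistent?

No

k (spring constant) has dimensions [M T^-2].
m (mass) has dimensions [M].
P (power) has dimensions [L^2 M T^-3].
omega (angular velocity) has dimensions [T^-1].

Left side: [M T^-2]
Right side: [L^2 M^2 T^-4]

The two sides have different dimensions, so the equation is NOT dimensionally consistent.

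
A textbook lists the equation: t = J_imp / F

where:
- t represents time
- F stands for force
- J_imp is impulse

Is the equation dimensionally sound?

Yes

t (time) has dimensions [T].
F (force) has dimensions [L M T^-2].
J_imp (impulse) has dimensions [L M T^-1].

Left side: [T]
Right side: [T]

Both sides have the same dimensions, so the equation is dimensionally consistent.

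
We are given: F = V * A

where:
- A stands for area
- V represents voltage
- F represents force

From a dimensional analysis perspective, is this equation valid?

No

A (area) has dimensions [L^2].
V (voltage) has dimensions [I^-1 L^2 M T^-3].
F (force) has dimensions [L M T^-2].

Left side: [L M T^-2]
Right side: [I^-1 L^4 M T^-3]

The two sides have different dimensions, so the equation is NOT dimensionally consistent.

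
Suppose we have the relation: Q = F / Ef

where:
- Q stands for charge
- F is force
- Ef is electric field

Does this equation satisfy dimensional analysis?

Yes

Q (charge) has dimensions [I T].
F (force) has dimensions [L M T^-2].
Ef (electric field) has dimensions [I^-1 L M T^-3].

Left side: [I T]
Right side: [I T]

Both sides have the same dimensions, so the equation is dimensionally consistent.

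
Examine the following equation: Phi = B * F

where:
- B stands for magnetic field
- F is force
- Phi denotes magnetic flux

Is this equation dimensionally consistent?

No

B (magnetic field) has dimensions [I^-1 M T^-2].
F (force) has dimensions [L M T^-2].
Phi (magnetic flux) has dimensions [I^-1 L^2 M T^-2].

Left side: [I^-1 L^2 M T^-2]
Right side: [I^-1 L M^2 T^-4]

The two sides have different dimensions, so the equation is NOT dimensionally consistent.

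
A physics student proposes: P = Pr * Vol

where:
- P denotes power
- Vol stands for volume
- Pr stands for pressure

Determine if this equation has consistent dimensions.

No

P (power) has dimensions [L^2 M T^-3].
Vol (volume) has dimensions [L^3].
Pr (pressure) has dimensions [L^-1 M T^-2].

Left side: [L^2 M T^-3]
Right side: [L^2 M T^-2]

The two sides have different dimensions, so the equation is NOT dimensionally consistent.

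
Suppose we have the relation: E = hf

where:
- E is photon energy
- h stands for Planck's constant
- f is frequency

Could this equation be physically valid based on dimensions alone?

Yes

E (photon energy) has dimensions [L^2 M T^-2].
h (Planck's constant) has dimensions [L^2 M T^-1].
f (frequency) has dimensions [T^-1].

Left side: [L^2 M T^-2]
Right side: [L^2 M T^-2]

Both sides have the same dimensions, so the equation is dimensionally consistent.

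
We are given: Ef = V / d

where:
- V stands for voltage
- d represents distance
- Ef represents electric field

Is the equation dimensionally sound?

Yes

V (voltage) has dimensions [I^-1 L^2 M T^-3].
d (distance) has dimensions [L].
Ef (electric field) has dimensions [I^-1 L M T^-3].

Left side: [I^-1 L M T^-3]
Right side: [I^-1 L M T^-3]

Both sides have the same dimensions, so the equation is dimensionally consistent.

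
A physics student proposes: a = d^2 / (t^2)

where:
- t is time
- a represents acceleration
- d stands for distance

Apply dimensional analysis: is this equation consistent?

No

t (time) has dimensions [T].
a (acceleration) has dimensions [L T^-2].
d (distance) has dimensions [L].

Left side: [L T^-2]
Right side: [L^2 T^-2]

The two sides have different dimensions, so the equation is NOT dimensionally consistent.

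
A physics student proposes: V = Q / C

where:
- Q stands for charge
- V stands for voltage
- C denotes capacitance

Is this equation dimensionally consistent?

Yes

Q (charge) has dimensions [I T].
V (voltage) has dimensions [I^-1 L^2 M T^-3].
C (capacitance) has dimensions [I^2 L^-2 M^-1 T^4].

Left side: [I^-1 L^2 M T^-3]
Right side: [I^-1 L^2 M T^-3]

Both sides have the same dimensions, so the equation is dimensionally consistent.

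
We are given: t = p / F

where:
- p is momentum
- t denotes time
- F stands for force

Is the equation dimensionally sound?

Yes

p (momentum) has dimensions [L M T^-1].
t (time) has dimensions [T].
F (force) has dimensions [L M T^-2].

Left side: [T]
Right side: [T]

Both sides have the same dimensions, so the equation is dimensionally consistent.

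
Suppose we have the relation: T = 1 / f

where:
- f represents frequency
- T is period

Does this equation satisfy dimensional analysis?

Yes

f (frequency) has dimensions [T^-1].
T (period) has dimensions [T].

Left side: [T]
Right side: [T]

Both sides have the same dimensions, so the equation is dimensionally consistent.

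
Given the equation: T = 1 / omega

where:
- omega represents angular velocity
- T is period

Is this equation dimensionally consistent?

Yes

omega (angular velocity) has dimensions [T^-1].
T (period) has dimensions [T].

Left side: [T]
Right side: [T]

Both sides have the same dimensions, so the equation is dimensionally consistent.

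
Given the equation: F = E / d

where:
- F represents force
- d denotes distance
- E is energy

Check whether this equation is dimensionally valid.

Yes

F (force) has dimensions [L M T^-2].
d (distance) has dimensions [L].
E (energy) has dimensions [L^2 M T^-2].

Left side: [L M T^-2]
Right side: [L M T^-2]

Both sides have the same dimensions, so the equation is dimensionally consistent.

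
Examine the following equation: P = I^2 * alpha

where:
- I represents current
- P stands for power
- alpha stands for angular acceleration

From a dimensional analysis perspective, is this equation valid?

No

I (current) has dimensions [I].
P (power) has dimensions [L^2 M T^-3].
alpha (angular acceleration) has dimensions [T^-2].

Left side: [L^2 M T^-3]
Right side: [I^2 T^-2]

The two sides have different dimensions, so the equation is NOT dimensionally consistent.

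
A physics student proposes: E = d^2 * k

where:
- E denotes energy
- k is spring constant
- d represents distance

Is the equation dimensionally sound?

Yes

E (energy) has dimensions [L^2 M T^-2].
k (spring constant) has dimensions [M T^-2].
d (distance) has dimensions [L].

Left side: [L^2 M T^-2]
Right side: [L^2 M T^-2]

Both sides have the same dimensions, so the equation is dimensionally consistent.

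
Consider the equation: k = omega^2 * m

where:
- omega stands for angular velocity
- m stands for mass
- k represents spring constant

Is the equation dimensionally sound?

Yes

omega (angular velocity) has dimensions [T^-1].
m (mass) has dimensions [M].
k (spring constant) has dimensions [M T^-2].

Left side: [M T^-2]
Right side: [M T^-2]

Both sides have the same dimensions, so the equation is dimensionally consistent.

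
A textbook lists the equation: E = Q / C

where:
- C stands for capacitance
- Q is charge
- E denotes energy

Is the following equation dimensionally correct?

No

C (capacitance) has dimensions [I^2 L^-2 M^-1 T^4].
Q (charge) has dimensions [I T].
E (energy) has dimensions [L^2 M T^-2].

Left side: [L^2 M T^-2]
Right side: [I^-1 L^2 M T^-3]

The two sides have different dimensions, so the equation is NOT dimensionally consistent.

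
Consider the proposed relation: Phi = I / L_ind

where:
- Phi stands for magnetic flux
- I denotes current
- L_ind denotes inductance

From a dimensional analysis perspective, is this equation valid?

No

Phi (magnetic flux) has dimensions [I^-1 L^2 M T^-2].
I (current) has dimensions [I].
L_ind (inductance) has dimensions [I^-2 L^2 M T^-2].

Left side: [I^-1 L^2 M T^-2]
Right side: [I^3 L^-2 M^-1 T^2]

The two sides have different dimensions, so the equation is NOT dimensionally consistent.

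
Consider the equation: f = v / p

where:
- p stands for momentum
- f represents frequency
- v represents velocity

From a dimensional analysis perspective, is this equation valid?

No

p (momentum) has dimensions [L M T^-1].
f (frequency) has dimensions [T^-1].
v (velocity) has dimensions [L T^-1].

Left side: [T^-1]
Right side: [M^-1]

The two sides have different dimensions, so the equation is NOT dimensionally consistent.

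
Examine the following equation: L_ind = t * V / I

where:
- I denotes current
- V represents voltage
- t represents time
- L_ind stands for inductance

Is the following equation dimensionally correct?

Yes

I (current) has dimensions [I].
V (voltage) has dimensions [I^-1 L^2 M T^-3].
t (time) has dimensions [T].
L_ind (inductance) has dimensions [I^-2 L^2 M T^-2].

Left side: [I^-2 L^2 M T^-2]
Right side: [I^-2 L^2 M T^-2]

Both sides have the same dimensions, so the equation is dimensionally consistent.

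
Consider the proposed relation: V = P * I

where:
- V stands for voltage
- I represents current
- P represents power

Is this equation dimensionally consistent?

No

V (voltage) has dimensions [I^-1 L^2 M T^-3].
I (current) has dimensions [I].
P (power) has dimensions [L^2 M T^-3].

Left side: [I^-1 L^2 M T^-3]
Right side: [I L^2 M T^-3]

The two sides have different dimensions, so the equation is NOT dimensionally consistent.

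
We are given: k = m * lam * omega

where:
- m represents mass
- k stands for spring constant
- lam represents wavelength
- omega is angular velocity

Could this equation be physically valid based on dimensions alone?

No

m (mass) has dimensions [M].
k (spring constant) has dimensions [M T^-2].
lam (wavelength) has dimensions [L].
omega (angular velocity) has dimensions [T^-1].

Left side: [M T^-2]
Right side: [L M T^-1]

The two sides have different dimensions, so the equation is NOT dimensionally consistent.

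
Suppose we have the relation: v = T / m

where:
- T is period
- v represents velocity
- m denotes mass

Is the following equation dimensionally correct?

No

T (period) has dimensions [T].
v (velocity) has dimensions [L T^-1].
m (mass) has dimensions [M].

Left side: [L T^-1]
Right side: [M^-1 T]

The two sides have different dimensions, so the equation is NOT dimensionally consistent.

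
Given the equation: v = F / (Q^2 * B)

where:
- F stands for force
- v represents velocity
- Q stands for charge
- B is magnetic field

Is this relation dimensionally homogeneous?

No

F (force) has dimensions [L M T^-2].
v (velocity) has dimensions [L T^-1].
Q (charge) has dimensions [I T].
B (magnetic field) has dimensions [I^-1 M T^-2].

Left side: [L T^-1]
Right side: [I^-1 L T^-2]

The two sides have different dimensions, so the equation is NOT dimensionally consistent.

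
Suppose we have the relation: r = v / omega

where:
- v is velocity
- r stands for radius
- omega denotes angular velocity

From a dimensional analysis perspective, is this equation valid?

Yes

v (velocity) has dimensions [L T^-1].
r (radius) has dimensions [L].
omega (angular velocity) has dimensions [T^-1].

Left side: [L]
Right side: [L]

Both sides have the same dimensions, so the equation is dimensionally consistent.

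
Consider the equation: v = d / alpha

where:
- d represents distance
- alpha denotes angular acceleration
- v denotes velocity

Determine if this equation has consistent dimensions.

No

d (distance) has dimensions [L].
alpha (angular acceleration) has dimensions [T^-2].
v (velocity) has dimensions [L T^-1].

Left side: [L T^-1]
Right side: [L T^2]

The two sides have different dimensions, so the equation is NOT dimensionally consistent.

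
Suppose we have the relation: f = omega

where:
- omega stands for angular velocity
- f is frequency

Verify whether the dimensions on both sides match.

Yes

omega (angular velocity) has dimensions [T^-1].
f (frequency) has dimensions [T^-1].

Left side: [T^-1]
Right side: [T^-1]

Both sides have the same dimensions, so the equation is dimensionally consistent.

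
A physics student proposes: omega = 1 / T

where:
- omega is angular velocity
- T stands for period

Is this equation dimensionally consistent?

Yes

omega (angular velocity) has dimensions [T^-1].
T (period) has dimensions [T].

Left side: [T^-1]
Right side: [T^-1]

Both sides have the same dimensions, so the equation is dimensionally consistent.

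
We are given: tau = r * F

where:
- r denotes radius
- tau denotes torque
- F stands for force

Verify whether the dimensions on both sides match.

Yes

r (radius) has dimensions [L].
tau (torque) has dimensions [L^2 M T^-2].
F (force) has dimensions [L M T^-2].

Left side: [L^2 M T^-2]
Right side: [L^2 M T^-2]

Both sides have the same dimensions, so the equation is dimensionally consistent.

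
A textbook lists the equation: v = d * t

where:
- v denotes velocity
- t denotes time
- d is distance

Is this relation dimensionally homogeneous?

No

v (velocity) has dimensions [L T^-1].
t (time) has dimensions [T].
d (distance) has dimensions [L].

Left side: [L T^-1]
Right side: [L T]

The two sides have different dimensions, so the equation is NOT dimensionally consistent.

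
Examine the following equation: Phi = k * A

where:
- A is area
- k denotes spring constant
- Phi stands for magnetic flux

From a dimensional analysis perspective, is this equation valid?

No

A (area) has dimensions [L^2].
k (spring constant) has dimensions [M T^-2].
Phi (magnetic flux) has dimensions [I^-1 L^2 M T^-2].

Left side: [I^-1 L^2 M T^-2]
Right side: [L^2 M T^-2]

The two sides have different dimensions, so the equation is NOT dimensionally consistent.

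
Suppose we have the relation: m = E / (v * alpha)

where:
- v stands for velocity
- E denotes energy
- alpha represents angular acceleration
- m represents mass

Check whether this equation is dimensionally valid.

No

v (velocity) has dimensions [L T^-1].
E (energy) has dimensions [L^2 M T^-2].
alpha (angular acceleration) has dimensions [T^-2].
m (mass) has dimensions [M].

Left side: [M]
Right side: [L M T]

The two sides have different dimensions, so the equation is NOT dimensionally consistent.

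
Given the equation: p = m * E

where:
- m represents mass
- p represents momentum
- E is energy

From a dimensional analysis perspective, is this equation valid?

No

m (mass) has dimensions [M].
p (momentum) has dimensions [L M T^-1].
E (energy) has dimensions [L^2 M T^-2].

Left side: [L M T^-1]
Right side: [L^2 M^2 T^-2]

The two sides have different dimensions, so the equation is NOT dimensionally consistent.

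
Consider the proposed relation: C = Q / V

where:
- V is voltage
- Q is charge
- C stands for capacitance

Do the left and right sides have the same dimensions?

Yes

V (voltage) has dimensions [I^-1 L^2 M T^-3].
Q (charge) has dimensions [I T].
C (capacitance) has dimensions [I^2 L^-2 M^-1 T^4].

Left side: [I^2 L^-2 M^-1 T^4]
Right side: [I^2 L^-2 M^-1 T^4]

Both sides have the same dimensions, so the equation is dimensionally consistent.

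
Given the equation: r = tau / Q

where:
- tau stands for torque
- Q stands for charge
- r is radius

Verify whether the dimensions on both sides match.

No

tau (torque) has dimensions [L^2 M T^-2].
Q (charge) has dimensions [I T].
r (radius) has dimensions [L].

Left side: [L]
Right side: [I^-1 L^2 M T^-3]

The two sides have different dimensions, so the equation is NOT dimensionally consistent.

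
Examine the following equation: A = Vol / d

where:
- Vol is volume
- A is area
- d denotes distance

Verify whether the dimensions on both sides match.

Yes

Vol (volume) has dimensions [L^3].
A (area) has dimensions [L^2].
d (distance) has dimensions [L].

Left side: [L^2]
Right side: [L^2]

Both sides have the same dimensions, so the equation is dimensionally consistent.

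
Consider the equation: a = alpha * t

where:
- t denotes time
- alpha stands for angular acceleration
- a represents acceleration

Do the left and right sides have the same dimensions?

No

t (time) has dimensions [T].
alpha (angular acceleration) has dimensions [T^-2].
a (acceleration) has dimensions [L T^-2].

Left side: [L T^-2]
Right side: [T^-1]

The two sides have different dimensions, so the equation is NOT dimensionally consistent.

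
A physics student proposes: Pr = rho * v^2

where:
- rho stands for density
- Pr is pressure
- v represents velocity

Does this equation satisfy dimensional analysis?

Yes

rho (density) has dimensions [L^-3 M].
Pr (pressure) has dimensions [L^-1 M T^-2].
v (velocity) has dimensions [L T^-1].

Left side: [L^-1 M T^-2]
Right side: [L^-1 M T^-2]

Both sides have the same dimensions, so the equation is dimensionally consistent.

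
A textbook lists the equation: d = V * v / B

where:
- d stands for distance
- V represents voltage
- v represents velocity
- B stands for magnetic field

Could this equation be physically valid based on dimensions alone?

No

d (distance) has dimensions [L].
V (voltage) has dimensions [I^-1 L^2 M T^-3].
v (velocity) has dimensions [L T^-1].
B (magnetic field) has dimensions [I^-1 M T^-2].

Left side: [L]
Right side: [L^3 T^-2]

The two sides have different dimensions, so the equation is NOT dimensionally consistent.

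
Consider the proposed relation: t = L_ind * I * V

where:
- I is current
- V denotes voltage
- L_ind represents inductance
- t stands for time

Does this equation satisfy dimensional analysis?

No

I (current) has dimensions [I].
V (voltage) has dimensions [I^-1 L^2 M T^-3].
L_ind (inductance) has dimensions [I^-2 L^2 M T^-2].
t (time) has dimensions [T].

Left side: [T]
Right side: [I^-2 L^4 M^2 T^-5]

The two sides have different dimensions, so the equation is NOT dimensionally consistent.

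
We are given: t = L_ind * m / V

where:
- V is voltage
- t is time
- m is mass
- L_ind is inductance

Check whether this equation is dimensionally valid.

No

V (voltage) has dimensions [I^-1 L^2 M T^-3].
t (time) has dimensions [T].
m (mass) has dimensions [M].
L_ind (inductance) has dimensions [I^-2 L^2 M T^-2].

Left side: [T]
Right side: [I^-1 M T]

The two sides have different dimensions, so the equation is NOT dimensionally consistent.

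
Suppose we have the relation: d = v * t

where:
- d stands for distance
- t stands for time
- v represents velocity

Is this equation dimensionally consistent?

Yes

d (distance) has dimensions [L].
t (time) has dimensions [T].
v (velocity) has dimensions [L T^-1].

Left side: [L]
Right side: [L]

Both sides have the same dimensions, so the equation is dimensionally consistent.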